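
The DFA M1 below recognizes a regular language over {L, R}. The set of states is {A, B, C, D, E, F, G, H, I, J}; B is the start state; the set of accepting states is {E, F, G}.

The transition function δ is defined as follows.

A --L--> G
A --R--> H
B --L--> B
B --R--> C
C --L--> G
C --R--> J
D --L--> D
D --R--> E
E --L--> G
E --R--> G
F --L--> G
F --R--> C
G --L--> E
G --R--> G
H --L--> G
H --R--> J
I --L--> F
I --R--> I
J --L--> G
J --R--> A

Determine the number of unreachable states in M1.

BFS from B reaches {A, B, C, E, G, H, J}; the 3 state(s) D, F, I are never visited.

3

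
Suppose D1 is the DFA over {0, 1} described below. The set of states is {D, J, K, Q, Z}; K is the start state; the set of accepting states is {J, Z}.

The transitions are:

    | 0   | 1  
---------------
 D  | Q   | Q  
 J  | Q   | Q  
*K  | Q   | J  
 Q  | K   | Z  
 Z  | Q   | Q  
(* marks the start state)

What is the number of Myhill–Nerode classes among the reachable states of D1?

2

States {D} cannot be reached from the start state, so discard them.
Initial partition by acceptance: {J,Z} | {K,Q}.
No further refinement is possible. Final partition (2 blocks): {J,Z} | {K,Q}.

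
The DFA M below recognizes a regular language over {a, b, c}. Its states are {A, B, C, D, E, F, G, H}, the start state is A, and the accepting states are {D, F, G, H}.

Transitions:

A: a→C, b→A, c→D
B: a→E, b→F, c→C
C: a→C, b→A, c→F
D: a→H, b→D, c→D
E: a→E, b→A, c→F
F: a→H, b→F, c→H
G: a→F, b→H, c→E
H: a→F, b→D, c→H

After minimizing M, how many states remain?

Reachable states from the start: {A,C,D,F,H}. Unreachable: {B,E,G} — drop them.
P0 = {D,F,H} | {A,C}.
The partition is now stable with 2 blocks: {D,F,H} | {A,C}.

2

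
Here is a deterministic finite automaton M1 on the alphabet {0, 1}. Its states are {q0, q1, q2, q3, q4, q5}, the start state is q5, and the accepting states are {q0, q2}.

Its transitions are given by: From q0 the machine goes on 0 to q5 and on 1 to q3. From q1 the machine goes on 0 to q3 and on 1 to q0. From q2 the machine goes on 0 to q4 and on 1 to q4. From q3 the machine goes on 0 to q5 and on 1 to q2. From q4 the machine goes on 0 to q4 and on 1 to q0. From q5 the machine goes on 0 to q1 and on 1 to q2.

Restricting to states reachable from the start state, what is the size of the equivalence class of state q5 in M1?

4

Every state is reachable, so we keep all 6.
Initial partition by acceptance: {q0,q2} | {q1,q3,q4,q5}.
The partition is now stable with 2 blocks: {q0,q2} | {q1,q3,q4,q5}.
The equivalence class containing q5 is {q1,q3,q4,q5}, of size 4.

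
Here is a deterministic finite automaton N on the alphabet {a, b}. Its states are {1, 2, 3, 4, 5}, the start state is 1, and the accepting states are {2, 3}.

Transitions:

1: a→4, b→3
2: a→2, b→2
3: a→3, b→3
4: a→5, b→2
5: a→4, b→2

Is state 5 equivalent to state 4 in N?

Yes

All states are reachable from the start state.
Start with accepting vs non-accepting: {2,3} | {1,4,5}.
No further refinement is possible. Final partition (2 blocks): {2,3} | {1,4,5}.
5 and 4 lie in the same block of the stable partition, so they are equivalent — no string distinguishes them.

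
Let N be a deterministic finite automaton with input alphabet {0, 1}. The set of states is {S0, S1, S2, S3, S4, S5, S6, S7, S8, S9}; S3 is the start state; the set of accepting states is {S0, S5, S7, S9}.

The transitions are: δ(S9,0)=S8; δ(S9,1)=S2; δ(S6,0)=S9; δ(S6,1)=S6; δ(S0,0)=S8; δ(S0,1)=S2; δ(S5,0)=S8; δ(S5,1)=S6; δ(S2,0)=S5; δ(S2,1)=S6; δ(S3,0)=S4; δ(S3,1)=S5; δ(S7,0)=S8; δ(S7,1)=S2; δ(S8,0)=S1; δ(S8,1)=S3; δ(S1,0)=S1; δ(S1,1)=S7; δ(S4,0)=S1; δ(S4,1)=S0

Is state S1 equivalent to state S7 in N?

No

Initial partition by acceptance: {S0,S5,S7,S9} | {S1,S2,S3,S4,S6,S8}.
Refine {S1,S2,S3,S4,S6,S8} on symbol 0: members go to different blocks, giving {S1,S3,S4,S8} and {S2,S6}.
Split {S1,S3,S4,S8} by δ(·,1) → {S1,S3,S4} and {S8}.
The partition is now stable with 4 blocks: {S0,S5,S7,S9} | {S1,S3,S4} | {S2,S6} | {S8}.
S1 and S7 end up in different blocks, so they are distinguishable. For instance, the string 'ε' is accepted from only S7.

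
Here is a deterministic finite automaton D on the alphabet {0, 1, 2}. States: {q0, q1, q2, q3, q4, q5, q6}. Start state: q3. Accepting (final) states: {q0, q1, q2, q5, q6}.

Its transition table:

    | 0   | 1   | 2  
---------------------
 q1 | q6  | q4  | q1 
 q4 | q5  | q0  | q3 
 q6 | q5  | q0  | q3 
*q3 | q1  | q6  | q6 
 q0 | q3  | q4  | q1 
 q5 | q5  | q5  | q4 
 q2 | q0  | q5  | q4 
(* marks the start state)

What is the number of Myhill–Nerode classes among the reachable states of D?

6

Reachable states from the start: {q0,q1,q3,q4,q5,q6}. Unreachable: {q2} — drop them.
P0 = {q0,q1,q5,q6} | {q3,q4}.
On input 0, block {q0,q1,q5,q6} splits into {q1,q5,q6} and {q0}.
Split {q1,q5,q6} by δ(·,1) → {q1} and {q5} and {q6}.
Refine {q3,q4} on symbol 0: members go to different blocks, giving {q3} and {q4}.
The partition is now stable with 6 blocks: {q1} | {q3} | {q0} | {q5} | {q6} | {q4}.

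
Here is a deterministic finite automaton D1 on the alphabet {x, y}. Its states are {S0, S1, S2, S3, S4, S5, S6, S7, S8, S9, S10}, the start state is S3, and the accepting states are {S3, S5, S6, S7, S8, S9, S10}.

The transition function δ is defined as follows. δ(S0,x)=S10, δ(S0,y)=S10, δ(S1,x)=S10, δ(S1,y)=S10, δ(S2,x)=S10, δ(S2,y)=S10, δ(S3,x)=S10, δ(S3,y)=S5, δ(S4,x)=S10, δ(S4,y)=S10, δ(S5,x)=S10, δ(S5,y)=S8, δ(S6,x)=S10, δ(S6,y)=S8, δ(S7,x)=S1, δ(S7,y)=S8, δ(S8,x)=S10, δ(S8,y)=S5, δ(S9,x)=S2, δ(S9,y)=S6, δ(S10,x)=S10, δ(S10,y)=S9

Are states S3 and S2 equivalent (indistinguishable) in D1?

No

First remove the unreachable states {S0,S1,S4,S7}; 7 states remain.
Initial partition by acceptance: {S3,S5,S6,S8,S9,S10} | {S2}.
Refine {S3,S5,S6,S8,S9,S10} on symbol x: members go to different blocks, giving {S3,S5,S6,S8,S10} and {S9}.
Split {S3,S5,S6,S8,S10} by δ(·,y) → {S3,S5,S6,S8} and {S10}.
The partition is now stable with 4 blocks: {S3,S5,S6,S8} | {S2} | {S9} | {S10}.
S3 and S2 end up in different blocks, so they are distinguishable. For instance, the string 'ε' is accepted from only S3.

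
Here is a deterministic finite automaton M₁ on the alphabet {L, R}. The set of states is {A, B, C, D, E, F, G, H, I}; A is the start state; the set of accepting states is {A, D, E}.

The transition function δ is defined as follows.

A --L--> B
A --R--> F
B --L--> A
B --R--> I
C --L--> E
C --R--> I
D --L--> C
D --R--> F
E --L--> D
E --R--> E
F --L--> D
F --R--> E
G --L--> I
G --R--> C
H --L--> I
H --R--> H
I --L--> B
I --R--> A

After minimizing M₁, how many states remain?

States {G,H} cannot be reached from the start state, so discard them.
Initial partition by acceptance: {A,D,E} | {B,C,F,I}.
Refine {A,D,E} on symbol L: members go to different blocks, giving {A,D} and {E}.
On input L, block {B,C,F,I} splits into {B,F} and {C} and {I}.
On input L, block {A,D} splits into {A} and {D}.
On input L, block {B,F} splits into {B} and {F}.
The partition is now stable with 7 blocks: {A} | {B} | {E} | {C} | {I} | {D} | {F}.

7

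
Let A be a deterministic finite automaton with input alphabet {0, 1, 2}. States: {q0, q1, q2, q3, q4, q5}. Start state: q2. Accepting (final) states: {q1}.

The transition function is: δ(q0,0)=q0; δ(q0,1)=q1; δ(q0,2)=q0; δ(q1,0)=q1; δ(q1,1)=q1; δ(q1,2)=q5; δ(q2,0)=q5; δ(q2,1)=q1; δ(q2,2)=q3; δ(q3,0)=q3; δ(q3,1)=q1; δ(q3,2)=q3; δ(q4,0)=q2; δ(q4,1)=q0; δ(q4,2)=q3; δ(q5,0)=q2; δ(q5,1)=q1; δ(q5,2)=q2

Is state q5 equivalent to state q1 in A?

Reachable states from the start: {q1,q2,q3,q5}. Unreachable: {q0,q4} — drop them.
Start with accepting vs non-accepting: {q1} | {q2,q3,q5}.
The partition is now stable with 2 blocks: {q1} | {q2,q3,q5}.
q5 and q1 end up in different blocks, so they are distinguishable. For instance, the string 'ε' is accepted from only q1.

No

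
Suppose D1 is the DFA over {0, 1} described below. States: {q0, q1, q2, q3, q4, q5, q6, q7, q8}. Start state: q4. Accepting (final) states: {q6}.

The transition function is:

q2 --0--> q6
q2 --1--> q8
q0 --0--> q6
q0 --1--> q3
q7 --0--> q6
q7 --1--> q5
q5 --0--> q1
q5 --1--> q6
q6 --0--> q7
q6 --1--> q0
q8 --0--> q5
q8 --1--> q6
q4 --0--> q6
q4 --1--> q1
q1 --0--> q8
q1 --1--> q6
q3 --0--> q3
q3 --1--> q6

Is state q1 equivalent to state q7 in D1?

States {q2} cannot be reached from the start state, so discard them.
Start with accepting vs non-accepting: {q6} | {q0,q1,q3,q4,q5,q7,q8}.
On input 0, block {q0,q1,q3,q4,q5,q7,q8} splits into {q1,q3,q5,q8} and {q0,q4,q7}.
Stable partition: {q6} | {q1,q3,q5,q8} | {q0,q4,q7} — 3 equivalence classes.
q1 and q7 end up in different blocks, so they are distinguishable. For instance, the string '0' is accepted from only q7.

No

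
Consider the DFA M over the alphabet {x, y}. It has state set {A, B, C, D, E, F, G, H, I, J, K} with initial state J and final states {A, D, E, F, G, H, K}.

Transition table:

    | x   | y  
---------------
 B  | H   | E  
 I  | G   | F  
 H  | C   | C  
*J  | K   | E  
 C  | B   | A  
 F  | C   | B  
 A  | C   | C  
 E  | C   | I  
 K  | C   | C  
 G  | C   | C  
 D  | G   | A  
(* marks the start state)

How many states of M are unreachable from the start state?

1

Starting at J and following transitions, the reachable set is {A, B, C, E, F, G, H, I, J, K}. That leaves D unreachable — 1 in total.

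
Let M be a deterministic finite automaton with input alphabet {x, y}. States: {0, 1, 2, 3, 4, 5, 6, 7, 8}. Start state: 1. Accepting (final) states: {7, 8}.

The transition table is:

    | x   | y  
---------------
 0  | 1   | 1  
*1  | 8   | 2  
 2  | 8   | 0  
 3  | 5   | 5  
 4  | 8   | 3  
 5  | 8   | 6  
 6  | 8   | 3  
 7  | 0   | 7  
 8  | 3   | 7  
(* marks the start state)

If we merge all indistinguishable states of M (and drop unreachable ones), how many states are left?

4

States {4} cannot be reached from the start state, so discard them.
P0 = {7,8} | {0,1,2,3,5,6}.
Refine {0,1,2,3,5,6} on symbol x: members go to different blocks, giving {1,2,5,6} and {0,3}.
Split {1,2,5,6} by δ(·,y) → {1,5} and {2,6}.
No further refinement is possible. Final partition (4 blocks): {7,8} | {1,5} | {0,3} | {2,6}.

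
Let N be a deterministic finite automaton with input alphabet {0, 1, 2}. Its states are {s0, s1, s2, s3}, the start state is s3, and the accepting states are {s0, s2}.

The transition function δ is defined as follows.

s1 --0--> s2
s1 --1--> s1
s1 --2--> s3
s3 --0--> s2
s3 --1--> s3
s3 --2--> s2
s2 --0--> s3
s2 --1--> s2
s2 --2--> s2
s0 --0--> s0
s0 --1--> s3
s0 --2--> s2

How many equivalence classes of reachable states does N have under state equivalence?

2

Reachable states from the start: {s2,s3}. Unreachable: {s0,s1} — drop them.
Initial partition by acceptance: {s2} | {s3}.
Stable partition: {s2} | {s3} — 2 equivalence classes.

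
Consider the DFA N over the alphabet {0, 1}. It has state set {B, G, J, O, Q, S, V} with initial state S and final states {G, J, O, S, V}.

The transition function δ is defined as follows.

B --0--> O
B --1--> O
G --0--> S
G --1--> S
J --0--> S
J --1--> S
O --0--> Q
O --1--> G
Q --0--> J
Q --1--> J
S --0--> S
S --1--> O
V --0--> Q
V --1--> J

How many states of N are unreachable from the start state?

Starting at S and following transitions, the reachable set is {G, J, O, Q, S}. That leaves B, V unreachable — 2 in total.

2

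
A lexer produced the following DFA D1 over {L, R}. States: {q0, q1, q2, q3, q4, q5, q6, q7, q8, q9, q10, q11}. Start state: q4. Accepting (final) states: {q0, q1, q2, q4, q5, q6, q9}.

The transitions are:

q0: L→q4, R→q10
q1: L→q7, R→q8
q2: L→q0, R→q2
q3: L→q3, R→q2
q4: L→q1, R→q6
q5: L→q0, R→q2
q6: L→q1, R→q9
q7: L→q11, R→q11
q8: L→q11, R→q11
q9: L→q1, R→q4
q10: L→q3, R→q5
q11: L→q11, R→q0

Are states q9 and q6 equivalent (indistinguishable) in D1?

All states are reachable from the start state.
Start with accepting vs non-accepting: {q0,q1,q2,q4,q5,q6,q9} | {q3,q7,q8,q10,q11}.
Refine {q0,q1,q2,q4,q5,q6,q9} on symbol L: members go to different blocks, giving {q0,q2,q4,q5,q6,q9} and {q1}.
On input L, block {q0,q2,q4,q5,q6,q9} splits into {q0,q2,q5} and {q4,q6,q9}.
On input L, block {q0,q2,q5} splits into {q2,q5} and {q0}.
Split {q3,q7,q8,q10,q11} by δ(·,R) → {q3,q10} and {q7,q8} and {q11}.
The partition is now stable with 7 blocks: {q2,q5} | {q3,q10} | {q1} | {q4,q6,q9} | {q0} | {q7,q8} | {q11}.
q9 and q6 lie in the same block of the stable partition, so they are equivalent — no string distinguishes them.

Yes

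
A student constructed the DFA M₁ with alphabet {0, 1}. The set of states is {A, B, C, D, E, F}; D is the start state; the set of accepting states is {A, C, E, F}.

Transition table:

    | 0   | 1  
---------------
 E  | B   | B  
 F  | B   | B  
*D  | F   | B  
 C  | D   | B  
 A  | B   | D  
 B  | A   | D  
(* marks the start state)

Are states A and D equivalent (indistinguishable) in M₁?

No

First remove the unreachable states {C,E}; 4 states remain.
Initial partition by acceptance: {A,F} | {B,D}.
Stable partition: {A,F} | {B,D} — 2 equivalence classes.
A and D end up in different blocks, so they are distinguishable. For instance, the string 'ε' is accepted from only A.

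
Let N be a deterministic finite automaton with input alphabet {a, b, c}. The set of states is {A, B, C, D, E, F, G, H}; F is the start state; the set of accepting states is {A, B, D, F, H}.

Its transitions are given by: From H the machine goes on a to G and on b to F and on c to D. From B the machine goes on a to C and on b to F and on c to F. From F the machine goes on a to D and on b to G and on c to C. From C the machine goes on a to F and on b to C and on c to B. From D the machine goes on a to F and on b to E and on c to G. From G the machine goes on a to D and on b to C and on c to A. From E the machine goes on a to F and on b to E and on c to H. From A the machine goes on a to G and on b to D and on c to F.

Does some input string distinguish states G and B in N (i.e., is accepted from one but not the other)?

Initial partition by acceptance: {A,B,D,F,H} | {C,E,G}.
On input a, block {A,B,D,F,H} splits into {A,B,H} and {D,F}.
The partition is now stable with 3 blocks: {A,B,H} | {C,E,G} | {D,F}.
G and B end up in different blocks, so they are distinguishable. For instance, the string 'ε' is accepted from only B.

Yes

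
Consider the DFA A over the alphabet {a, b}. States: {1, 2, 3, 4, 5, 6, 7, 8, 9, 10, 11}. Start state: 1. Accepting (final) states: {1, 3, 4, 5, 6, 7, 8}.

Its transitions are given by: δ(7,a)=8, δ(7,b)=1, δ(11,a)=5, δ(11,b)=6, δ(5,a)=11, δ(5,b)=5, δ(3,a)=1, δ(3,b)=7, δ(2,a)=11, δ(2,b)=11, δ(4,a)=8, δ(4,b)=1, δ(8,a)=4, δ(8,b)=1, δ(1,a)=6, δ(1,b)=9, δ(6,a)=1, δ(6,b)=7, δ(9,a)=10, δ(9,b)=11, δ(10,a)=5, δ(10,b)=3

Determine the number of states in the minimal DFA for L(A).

6

States {2} cannot be reached from the start state, so discard them.
P0 = {1,3,4,5,6,7,8} | {9,10,11}.
On input a, block {1,3,4,5,6,7,8} splits into {1,3,4,6,7,8} and {5}.
Split {1,3,4,6,7,8} by δ(·,b) → {3,4,6,7,8} and {1}.
Refine {3,4,6,7,8} on symbol a: members go to different blocks, giving {4,7,8} and {3,6}.
Split {9,10,11} by δ(·,a) → {10,11} and {9}.
No further refinement is possible. Final partition (6 blocks): {4,7,8} | {10,11} | {5} | {1} | {3,6} | {9}.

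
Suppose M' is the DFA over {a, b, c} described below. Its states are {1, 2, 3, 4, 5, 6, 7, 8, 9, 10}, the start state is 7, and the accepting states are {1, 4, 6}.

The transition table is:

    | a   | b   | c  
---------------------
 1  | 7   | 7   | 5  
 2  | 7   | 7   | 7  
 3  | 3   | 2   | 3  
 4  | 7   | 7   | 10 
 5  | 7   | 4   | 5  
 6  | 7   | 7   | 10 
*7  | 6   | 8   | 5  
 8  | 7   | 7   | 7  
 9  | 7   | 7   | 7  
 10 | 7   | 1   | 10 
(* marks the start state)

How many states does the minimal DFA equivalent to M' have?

4

Reachable states from the start: {1,4,5,6,7,8,10}. Unreachable: {2,3,9} — drop them.
P0 = {1,4,6} | {5,7,8,10}.
Refine {5,7,8,10} on symbol a: members go to different blocks, giving {5,8,10} and {7}.
Split {5,8,10} by δ(·,b) → {5,10} and {8}.
The partition is now stable with 4 blocks: {1,4,6} | {5,10} | {7} | {8}.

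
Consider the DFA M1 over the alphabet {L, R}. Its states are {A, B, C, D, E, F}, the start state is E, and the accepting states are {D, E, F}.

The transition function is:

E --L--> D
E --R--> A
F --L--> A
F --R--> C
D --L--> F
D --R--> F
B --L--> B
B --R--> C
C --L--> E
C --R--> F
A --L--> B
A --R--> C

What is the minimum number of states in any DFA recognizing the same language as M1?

Every state is reachable, so we keep all 6.
Initial partition by acceptance: {D,E,F} | {A,B,C}.
Split {D,E,F} by δ(·,L) → {D,E} and {F}.
Split {D,E} by δ(·,L) → {D} and {E}.
Refine {A,B,C} on symbol L: members go to different blocks, giving {A,B} and {C}.
No further refinement is possible. Final partition (5 blocks): {D} | {A,B} | {F} | {E} | {C}.

5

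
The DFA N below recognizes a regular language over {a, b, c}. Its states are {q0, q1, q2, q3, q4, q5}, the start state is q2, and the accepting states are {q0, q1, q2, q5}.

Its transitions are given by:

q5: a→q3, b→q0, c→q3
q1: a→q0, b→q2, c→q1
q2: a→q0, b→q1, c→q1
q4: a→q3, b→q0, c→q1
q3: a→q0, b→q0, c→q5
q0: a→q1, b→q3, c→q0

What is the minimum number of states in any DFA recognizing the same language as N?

4

First remove the unreachable states {q4}; 5 states remain.
P0 = {q0,q1,q2,q5} | {q3}.
Refine {q0,q1,q2,q5} on symbol a: members go to different blocks, giving {q0,q1,q2} and {q5}.
On input b, block {q0,q1,q2} splits into {q1,q2} and {q0}.
No further refinement is possible. Final partition (4 blocks): {q1,q2} | {q3} | {q5} | {q0}.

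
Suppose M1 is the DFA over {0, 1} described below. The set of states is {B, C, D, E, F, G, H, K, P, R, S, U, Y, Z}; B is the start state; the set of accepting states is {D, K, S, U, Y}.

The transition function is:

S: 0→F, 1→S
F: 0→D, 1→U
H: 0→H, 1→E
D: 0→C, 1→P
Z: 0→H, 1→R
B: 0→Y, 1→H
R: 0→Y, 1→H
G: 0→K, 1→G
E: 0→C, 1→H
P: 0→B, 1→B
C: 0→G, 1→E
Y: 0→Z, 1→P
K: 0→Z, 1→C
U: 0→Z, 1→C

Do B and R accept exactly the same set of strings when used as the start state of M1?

First remove the unreachable states {D,F,S,U}; 10 states remain.
Initial partition by acceptance: {K,Y} | {B,C,E,G,H,P,R,Z}.
On input 0, block {B,C,E,G,H,P,R,Z} splits into {C,E,H,P,Z} and {B,G,R}.
Split {C,E,H,P,Z} by δ(·,0) → {E,H,Z} and {C,P}.
Split {E,H,Z} by δ(·,0) → {H,Z} and {E}.
Split {H,Z} by δ(·,1) → {Z} and {H}.
On input 1, block {B,G,R} splits into {B,R} and {G}.
On input 0, block {C,P} splits into {C} and {P}.
Split {K,Y} by δ(·,1) → {K} and {Y}.
Stable partition: {K} | {Z} | {B,R} | {C} | {E} | {H} | {G} | {P} | {Y} — 9 equivalence classes.
B and R lie in the same block of the stable partition, so they are equivalent — no string distinguishes them.

Yes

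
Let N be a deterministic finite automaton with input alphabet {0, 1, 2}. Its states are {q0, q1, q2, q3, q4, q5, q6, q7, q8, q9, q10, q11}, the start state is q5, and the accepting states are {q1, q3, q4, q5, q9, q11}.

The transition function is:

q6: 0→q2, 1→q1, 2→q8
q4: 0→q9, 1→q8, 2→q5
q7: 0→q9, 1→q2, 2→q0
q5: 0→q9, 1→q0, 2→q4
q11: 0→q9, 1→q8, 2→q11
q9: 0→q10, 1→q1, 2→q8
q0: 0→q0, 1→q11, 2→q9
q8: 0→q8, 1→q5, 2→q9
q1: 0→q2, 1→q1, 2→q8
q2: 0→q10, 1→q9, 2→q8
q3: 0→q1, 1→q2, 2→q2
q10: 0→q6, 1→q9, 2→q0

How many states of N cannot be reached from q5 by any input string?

Starting at q5 and following transitions, the reachable set is {q0, q1, q2, q4, q5, q6, q8, q9, q10, q11}. That leaves q3, q7 unreachable — 2 in total.

2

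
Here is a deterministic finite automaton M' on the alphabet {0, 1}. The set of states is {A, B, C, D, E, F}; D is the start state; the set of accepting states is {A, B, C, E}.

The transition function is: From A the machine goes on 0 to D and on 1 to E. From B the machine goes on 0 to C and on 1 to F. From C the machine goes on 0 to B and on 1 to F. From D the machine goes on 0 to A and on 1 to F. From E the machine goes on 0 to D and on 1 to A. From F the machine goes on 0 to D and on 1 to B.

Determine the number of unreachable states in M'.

0

A breadth-first search from the start state visits every state.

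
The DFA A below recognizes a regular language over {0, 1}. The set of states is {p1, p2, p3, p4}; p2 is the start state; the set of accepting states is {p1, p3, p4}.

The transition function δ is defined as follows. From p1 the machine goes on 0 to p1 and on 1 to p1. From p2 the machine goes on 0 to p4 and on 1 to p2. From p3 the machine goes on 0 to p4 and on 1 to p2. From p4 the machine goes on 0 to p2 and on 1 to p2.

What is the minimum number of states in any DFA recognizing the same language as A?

Reachable states from the start: {p2,p4}. Unreachable: {p1,p3} — drop them.
Start with accepting vs non-accepting: {p4} | {p2}.
The partition is now stable with 2 blocks: {p4} | {p2}.

2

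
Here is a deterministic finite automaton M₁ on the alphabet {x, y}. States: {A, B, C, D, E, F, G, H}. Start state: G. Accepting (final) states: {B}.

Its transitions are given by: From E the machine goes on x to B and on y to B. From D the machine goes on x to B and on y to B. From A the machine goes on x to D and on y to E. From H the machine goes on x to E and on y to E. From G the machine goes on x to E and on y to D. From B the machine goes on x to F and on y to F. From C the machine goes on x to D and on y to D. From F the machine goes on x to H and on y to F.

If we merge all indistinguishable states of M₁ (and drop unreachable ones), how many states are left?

4

Reachable states from the start: {B,D,E,F,G,H}. Unreachable: {A,C} — drop them.
Initial partition by acceptance: {B} | {D,E,F,G,H}.
Split {D,E,F,G,H} by δ(·,x) → {F,G,H} and {D,E}.
Split {F,G,H} by δ(·,x) → {G,H} and {F}.
The partition is now stable with 4 blocks: {B} | {G,H} | {D,E} | {F}.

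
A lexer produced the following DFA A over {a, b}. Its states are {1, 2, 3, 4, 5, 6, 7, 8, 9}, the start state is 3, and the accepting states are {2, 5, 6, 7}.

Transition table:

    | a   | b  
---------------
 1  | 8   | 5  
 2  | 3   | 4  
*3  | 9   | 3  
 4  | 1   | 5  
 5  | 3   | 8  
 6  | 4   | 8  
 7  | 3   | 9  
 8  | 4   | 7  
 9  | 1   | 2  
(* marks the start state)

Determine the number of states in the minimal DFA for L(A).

States {6} cannot be reached from the start state, so discard them.
Start with accepting vs non-accepting: {2,5,7} | {1,3,4,8,9}.
Refine {1,3,4,8,9} on symbol b: members go to different blocks, giving {1,4,8,9} and {3}.
The partition is now stable with 3 blocks: {2,5,7} | {1,4,8,9} | {3}.

3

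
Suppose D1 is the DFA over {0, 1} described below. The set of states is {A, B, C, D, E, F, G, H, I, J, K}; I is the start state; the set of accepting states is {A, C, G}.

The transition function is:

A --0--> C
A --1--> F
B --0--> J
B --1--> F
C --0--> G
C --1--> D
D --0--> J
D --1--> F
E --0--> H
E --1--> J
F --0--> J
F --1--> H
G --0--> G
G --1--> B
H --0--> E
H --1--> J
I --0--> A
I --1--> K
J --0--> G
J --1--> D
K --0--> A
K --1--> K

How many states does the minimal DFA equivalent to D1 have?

7

P0 = {A,C,G} | {B,D,E,F,H,I,J,K}.
On input 0, block {B,D,E,F,H,I,J,K} splits into {B,D,E,F,H} and {I,J,K}.
On input 0, block {B,D,E,F,H} splits into {B,D,F} and {E,H}.
Refine {B,D,F} on symbol 1: members go to different blocks, giving {B,D} and {F}.
Split {A,C,G} by δ(·,1) → {C,G} and {A}.
Split {I,J,K} by δ(·,0) → {I,K} and {J}.
No further refinement is possible. Final partition (7 blocks): {C,G} | {B,D} | {I,K} | {E,H} | {F} | {A} | {J}.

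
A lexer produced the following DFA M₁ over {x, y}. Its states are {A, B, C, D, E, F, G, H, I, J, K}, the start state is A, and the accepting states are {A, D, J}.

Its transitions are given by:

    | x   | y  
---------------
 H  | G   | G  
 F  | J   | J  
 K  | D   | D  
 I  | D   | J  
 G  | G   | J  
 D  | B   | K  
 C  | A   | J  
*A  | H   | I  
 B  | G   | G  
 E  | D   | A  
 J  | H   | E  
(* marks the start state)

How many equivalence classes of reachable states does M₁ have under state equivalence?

States {C,F} cannot be reached from the start state, so discard them.
Start with accepting vs non-accepting: {A,D,J} | {B,E,G,H,I,K}.
Refine {B,E,G,H,I,K} on symbol x: members go to different blocks, giving {B,G,H} and {E,I,K}.
Refine {B,G,H} on symbol y: members go to different blocks, giving {B,H} and {G}.
The partition is now stable with 4 blocks: {A,D,J} | {B,H} | {E,I,K} | {G}.

4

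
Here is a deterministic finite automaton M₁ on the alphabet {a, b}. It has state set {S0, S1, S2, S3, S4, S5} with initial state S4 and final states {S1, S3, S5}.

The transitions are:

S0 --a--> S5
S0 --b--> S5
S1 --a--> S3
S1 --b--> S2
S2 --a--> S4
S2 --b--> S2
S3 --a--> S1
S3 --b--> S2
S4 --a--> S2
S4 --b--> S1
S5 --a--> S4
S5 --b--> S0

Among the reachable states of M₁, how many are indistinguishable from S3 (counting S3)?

2

Reachable states from the start: {S1,S2,S3,S4}. Unreachable: {S0,S5} — drop them.
Start with accepting vs non-accepting: {S1,S3} | {S2,S4}.
On input b, block {S2,S4} splits into {S2} and {S4}.
Stable partition: {S1,S3} | {S2} | {S4} — 3 equivalence classes.
State S3 belongs to the block {S1,S3}, which has 2 states.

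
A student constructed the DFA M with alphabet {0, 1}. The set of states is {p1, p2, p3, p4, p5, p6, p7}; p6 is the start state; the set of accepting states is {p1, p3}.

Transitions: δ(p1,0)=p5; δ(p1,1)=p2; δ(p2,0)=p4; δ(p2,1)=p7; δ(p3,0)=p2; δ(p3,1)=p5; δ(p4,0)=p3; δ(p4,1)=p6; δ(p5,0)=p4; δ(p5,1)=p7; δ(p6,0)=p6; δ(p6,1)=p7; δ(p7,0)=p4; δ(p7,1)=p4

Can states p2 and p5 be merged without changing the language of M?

Reachable states from the start: {p2,p3,p4,p5,p6,p7}. Unreachable: {p1} — drop them.
P0 = {p3} | {p2,p4,p5,p6,p7}.
Split {p2,p4,p5,p6,p7} by δ(·,0) → {p2,p5,p6,p7} and {p4}.
Refine {p2,p5,p6,p7} on symbol 0: members go to different blocks, giving {p2,p5,p7} and {p6}.
On input 1, block {p2,p5,p7} splits into {p2,p5} and {p7}.
No further refinement is possible. Final partition (5 blocks): {p3} | {p2,p5} | {p4} | {p6} | {p7}.
p2 and p5 lie in the same block of the stable partition, so they are equivalent — no string distinguishes them.

Yes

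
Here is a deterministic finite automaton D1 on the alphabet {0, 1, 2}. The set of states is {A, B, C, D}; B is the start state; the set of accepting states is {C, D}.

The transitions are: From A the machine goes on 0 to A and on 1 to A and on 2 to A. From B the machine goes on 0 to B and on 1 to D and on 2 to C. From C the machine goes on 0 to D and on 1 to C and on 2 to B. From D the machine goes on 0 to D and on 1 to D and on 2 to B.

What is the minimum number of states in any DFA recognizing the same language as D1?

Reachable states from the start: {B,C,D}. Unreachable: {A} — drop them.
P0 = {C,D} | {B}.
The partition is now stable with 2 blocks: {C,D} | {B}.

2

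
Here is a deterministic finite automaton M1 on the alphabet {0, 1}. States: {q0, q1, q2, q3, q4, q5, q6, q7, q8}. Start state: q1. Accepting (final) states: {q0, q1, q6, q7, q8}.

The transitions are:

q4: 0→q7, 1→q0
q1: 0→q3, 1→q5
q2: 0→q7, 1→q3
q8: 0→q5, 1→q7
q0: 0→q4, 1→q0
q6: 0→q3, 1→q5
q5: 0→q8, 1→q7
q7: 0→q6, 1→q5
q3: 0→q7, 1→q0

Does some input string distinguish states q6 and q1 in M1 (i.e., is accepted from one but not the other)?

First remove the unreachable states {q2}; 8 states remain.
P0 = {q0,q1,q6,q7,q8} | {q3,q4,q5}.
On input 0, block {q0,q1,q6,q7,q8} splits into {q0,q1,q6,q8} and {q7}.
Split {q0,q1,q6,q8} by δ(·,1) → {q1,q6} and {q0} and {q8}.
Refine {q3,q4,q5} on symbol 0: members go to different blocks, giving {q3,q4} and {q5}.
Stable partition: {q1,q6} | {q3,q4} | {q7} | {q0} | {q8} | {q5} — 6 equivalence classes.
q6 and q1 lie in the same block of the stable partition, so they are equivalent — no string distinguishes them.

No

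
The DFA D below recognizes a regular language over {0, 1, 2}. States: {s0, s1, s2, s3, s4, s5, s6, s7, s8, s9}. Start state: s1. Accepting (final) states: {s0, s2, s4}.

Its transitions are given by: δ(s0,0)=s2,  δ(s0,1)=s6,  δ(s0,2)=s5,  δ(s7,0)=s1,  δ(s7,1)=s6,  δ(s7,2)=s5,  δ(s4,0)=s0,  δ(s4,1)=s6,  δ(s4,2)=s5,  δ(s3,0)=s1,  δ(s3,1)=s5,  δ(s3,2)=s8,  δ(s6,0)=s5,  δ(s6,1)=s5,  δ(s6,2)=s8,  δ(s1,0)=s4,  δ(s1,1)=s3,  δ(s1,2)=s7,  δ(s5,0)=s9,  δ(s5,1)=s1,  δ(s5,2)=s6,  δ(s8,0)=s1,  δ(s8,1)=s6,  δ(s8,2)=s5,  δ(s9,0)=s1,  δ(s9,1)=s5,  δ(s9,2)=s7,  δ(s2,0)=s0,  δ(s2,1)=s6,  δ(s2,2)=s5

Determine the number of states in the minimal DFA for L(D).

Every state is reachable, so we keep all 10.
P0 = {s0,s2,s4} | {s1,s3,s5,s6,s7,s8,s9}.
Refine {s1,s3,s5,s6,s7,s8,s9} on symbol 0: members go to different blocks, giving {s3,s5,s6,s7,s8,s9} and {s1}.
Split {s3,s5,s6,s7,s8,s9} by δ(·,0) → {s3,s7,s8,s9} and {s5,s6}.
On input 2, block {s3,s7,s8,s9} splits into {s3,s9} and {s7,s8}.
Refine {s5,s6} on symbol 0: members go to different blocks, giving {s5} and {s6}.
Stable partition: {s0,s2,s4} | {s3,s9} | {s1} | {s5} | {s7,s8} | {s6} — 6 equivalence classes.

6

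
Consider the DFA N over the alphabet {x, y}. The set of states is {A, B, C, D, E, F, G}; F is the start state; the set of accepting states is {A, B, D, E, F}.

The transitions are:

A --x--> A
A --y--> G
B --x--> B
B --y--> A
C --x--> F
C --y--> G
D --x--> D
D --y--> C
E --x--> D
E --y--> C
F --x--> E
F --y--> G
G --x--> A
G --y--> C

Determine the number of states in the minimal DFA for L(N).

Reachable states from the start: {A,C,D,E,F,G}. Unreachable: {B} — drop them.
Start with accepting vs non-accepting: {A,D,E,F} | {C,G}.
No further refinement is possible. Final partition (2 blocks): {A,D,E,F} | {C,G}.

2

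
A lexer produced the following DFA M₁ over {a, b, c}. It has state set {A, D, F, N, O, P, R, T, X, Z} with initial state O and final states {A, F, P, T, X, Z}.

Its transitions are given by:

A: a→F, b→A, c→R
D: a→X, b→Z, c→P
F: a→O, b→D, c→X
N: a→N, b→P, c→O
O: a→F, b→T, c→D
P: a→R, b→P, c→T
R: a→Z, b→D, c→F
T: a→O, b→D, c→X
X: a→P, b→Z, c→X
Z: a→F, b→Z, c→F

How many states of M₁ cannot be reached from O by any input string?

2

BFS from O reaches {D, F, O, P, R, T, X, Z}; the 2 state(s) A, N are never visited.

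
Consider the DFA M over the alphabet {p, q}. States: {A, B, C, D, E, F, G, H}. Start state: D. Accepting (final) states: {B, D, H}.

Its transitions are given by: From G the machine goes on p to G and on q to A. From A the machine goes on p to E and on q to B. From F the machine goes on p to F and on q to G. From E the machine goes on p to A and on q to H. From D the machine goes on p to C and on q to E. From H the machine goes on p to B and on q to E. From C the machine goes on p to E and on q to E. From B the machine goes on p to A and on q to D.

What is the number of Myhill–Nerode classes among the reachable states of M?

6

States {F,G} cannot be reached from the start state, so discard them.
Initial partition by acceptance: {B,D,H} | {A,C,E}.
Split {B,D,H} by δ(·,p) → {B,D} and {H}.
On input q, block {B,D} splits into {B} and {D}.
On input q, block {A,C,E} splits into {A} and {C} and {E}.
The partition is now stable with 6 blocks: {B} | {A} | {H} | {D} | {C} | {E}.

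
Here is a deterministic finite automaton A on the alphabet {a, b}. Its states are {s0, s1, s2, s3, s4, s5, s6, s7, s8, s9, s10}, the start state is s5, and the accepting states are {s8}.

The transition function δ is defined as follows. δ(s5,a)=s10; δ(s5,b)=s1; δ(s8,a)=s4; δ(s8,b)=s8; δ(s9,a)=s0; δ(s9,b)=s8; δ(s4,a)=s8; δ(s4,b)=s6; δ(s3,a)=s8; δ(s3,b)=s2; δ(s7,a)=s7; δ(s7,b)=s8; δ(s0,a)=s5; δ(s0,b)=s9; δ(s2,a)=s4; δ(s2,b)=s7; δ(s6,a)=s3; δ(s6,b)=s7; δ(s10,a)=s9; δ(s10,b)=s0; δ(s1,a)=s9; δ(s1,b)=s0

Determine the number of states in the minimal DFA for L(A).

Every state is reachable, so we keep all 11.
Initial partition by acceptance: {s8} | {s0,s1,s2,s3,s4,s5,s6,s7,s9,s10}.
On input a, block {s0,s1,s2,s3,s4,s5,s6,s7,s9,s10} splits into {s0,s1,s2,s5,s6,s7,s9,s10} and {s3,s4}.
On input a, block {s0,s1,s2,s5,s6,s7,s9,s10} splits into {s0,s1,s5,s7,s9,s10} and {s2,s6}.
On input b, block {s0,s1,s5,s7,s9,s10} splits into {s0,s1,s5,s10} and {s7,s9}.
Refine {s0,s1,s5,s10} on symbol a: members go to different blocks, giving {s0,s5} and {s1,s10}.
Split {s0,s5} by δ(·,a) → {s0} and {s5}.
On input a, block {s7,s9} splits into {s7} and {s9}.
The partition is now stable with 8 blocks: {s8} | {s0} | {s3,s4} | {s2,s6} | {s7} | {s1,s10} | {s5} | {s9}.

8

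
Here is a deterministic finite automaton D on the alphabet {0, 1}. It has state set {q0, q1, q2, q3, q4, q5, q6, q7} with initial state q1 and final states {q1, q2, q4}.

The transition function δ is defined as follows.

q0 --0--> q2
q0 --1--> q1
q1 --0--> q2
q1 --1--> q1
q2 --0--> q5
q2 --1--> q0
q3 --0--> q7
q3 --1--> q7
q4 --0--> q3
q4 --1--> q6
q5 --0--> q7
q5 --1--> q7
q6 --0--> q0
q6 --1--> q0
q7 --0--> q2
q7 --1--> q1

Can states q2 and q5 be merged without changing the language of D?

States {q3,q4,q6} cannot be reached from the start state, so discard them.
Start with accepting vs non-accepting: {q1,q2} | {q0,q5,q7}.
Split {q1,q2} by δ(·,0) → {q1} and {q2}.
On input 0, block {q0,q5,q7} splits into {q0,q7} and {q5}.
Stable partition: {q1} | {q0,q7} | {q2} | {q5} — 4 equivalence classes.
q2 and q5 end up in different blocks, so they are distinguishable. For instance, the string 'ε' is accepted from only q2.

No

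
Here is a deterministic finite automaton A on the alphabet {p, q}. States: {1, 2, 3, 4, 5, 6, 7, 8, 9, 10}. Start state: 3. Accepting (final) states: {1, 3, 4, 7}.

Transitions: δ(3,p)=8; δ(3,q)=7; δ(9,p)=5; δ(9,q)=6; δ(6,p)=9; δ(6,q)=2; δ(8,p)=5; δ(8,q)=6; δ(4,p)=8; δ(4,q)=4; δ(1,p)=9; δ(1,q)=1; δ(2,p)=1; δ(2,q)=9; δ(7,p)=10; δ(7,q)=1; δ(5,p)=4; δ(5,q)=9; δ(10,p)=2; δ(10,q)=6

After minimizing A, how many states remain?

Start with accepting vs non-accepting: {1,3,4,7} | {2,5,6,8,9,10}.
On input p, block {2,5,6,8,9,10} splits into {6,8,9,10} and {2,5}.
Refine {6,8,9,10} on symbol p: members go to different blocks, giving {8,9,10} and {6}.
Stable partition: {1,3,4,7} | {8,9,10} | {2,5} | {6} — 4 equivalence classes.

4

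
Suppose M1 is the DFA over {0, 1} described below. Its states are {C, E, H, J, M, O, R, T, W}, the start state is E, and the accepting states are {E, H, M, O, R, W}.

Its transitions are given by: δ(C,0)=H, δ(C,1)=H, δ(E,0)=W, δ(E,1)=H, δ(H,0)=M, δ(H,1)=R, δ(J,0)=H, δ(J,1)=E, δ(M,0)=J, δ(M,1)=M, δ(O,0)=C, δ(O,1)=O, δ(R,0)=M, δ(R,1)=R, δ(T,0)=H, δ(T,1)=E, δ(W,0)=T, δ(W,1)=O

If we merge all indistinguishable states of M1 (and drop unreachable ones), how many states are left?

All states are reachable from the start state.
P0 = {E,H,M,O,R,W} | {C,J,T}.
Split {E,H,M,O,R,W} by δ(·,0) → {M,O,W} and {E,H,R}.
No further refinement is possible. Final partition (3 blocks): {M,O,W} | {C,J,T} | {E,H,R}.

3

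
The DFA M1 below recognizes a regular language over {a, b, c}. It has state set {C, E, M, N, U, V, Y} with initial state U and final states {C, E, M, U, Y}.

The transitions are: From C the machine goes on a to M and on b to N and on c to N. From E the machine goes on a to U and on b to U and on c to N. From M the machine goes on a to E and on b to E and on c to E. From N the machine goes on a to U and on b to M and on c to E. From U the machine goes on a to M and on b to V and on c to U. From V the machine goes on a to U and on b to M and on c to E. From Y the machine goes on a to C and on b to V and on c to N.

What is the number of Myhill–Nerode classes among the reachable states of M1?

4

First remove the unreachable states {C,Y}; 5 states remain.
Start with accepting vs non-accepting: {E,M,U} | {N,V}.
Refine {E,M,U} on symbol b: members go to different blocks, giving {E,M} and {U}.
On input a, block {E,M} splits into {M} and {E}.
No further refinement is possible. Final partition (4 blocks): {M} | {N,V} | {U} | {E}.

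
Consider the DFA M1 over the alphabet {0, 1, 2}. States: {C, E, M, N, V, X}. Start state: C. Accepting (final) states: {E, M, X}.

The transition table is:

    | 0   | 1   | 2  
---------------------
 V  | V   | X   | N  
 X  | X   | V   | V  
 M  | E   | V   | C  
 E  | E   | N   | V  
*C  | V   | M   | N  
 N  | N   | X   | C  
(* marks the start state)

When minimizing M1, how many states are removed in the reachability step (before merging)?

Every one of the 6 states is reachable from C.

0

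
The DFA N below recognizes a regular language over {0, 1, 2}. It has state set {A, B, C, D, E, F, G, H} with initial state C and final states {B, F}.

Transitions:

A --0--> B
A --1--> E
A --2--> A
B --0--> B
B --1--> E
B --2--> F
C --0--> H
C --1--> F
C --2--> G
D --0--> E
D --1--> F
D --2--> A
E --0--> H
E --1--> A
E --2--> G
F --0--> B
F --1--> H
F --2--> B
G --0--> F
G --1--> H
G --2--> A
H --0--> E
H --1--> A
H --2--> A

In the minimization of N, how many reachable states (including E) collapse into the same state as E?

First remove the unreachable states {D}; 7 states remain.
P0 = {B,F} | {A,C,E,G,H}.
Refine {A,C,E,G,H} on symbol 0: members go to different blocks, giving {C,E,H} and {A,G}.
On input 1, block {C,E,H} splits into {E,H} and {C}.
The partition is now stable with 4 blocks: {B,F} | {E,H} | {A,G} | {C}.
The equivalence class containing E is {E,H}, of size 2.

2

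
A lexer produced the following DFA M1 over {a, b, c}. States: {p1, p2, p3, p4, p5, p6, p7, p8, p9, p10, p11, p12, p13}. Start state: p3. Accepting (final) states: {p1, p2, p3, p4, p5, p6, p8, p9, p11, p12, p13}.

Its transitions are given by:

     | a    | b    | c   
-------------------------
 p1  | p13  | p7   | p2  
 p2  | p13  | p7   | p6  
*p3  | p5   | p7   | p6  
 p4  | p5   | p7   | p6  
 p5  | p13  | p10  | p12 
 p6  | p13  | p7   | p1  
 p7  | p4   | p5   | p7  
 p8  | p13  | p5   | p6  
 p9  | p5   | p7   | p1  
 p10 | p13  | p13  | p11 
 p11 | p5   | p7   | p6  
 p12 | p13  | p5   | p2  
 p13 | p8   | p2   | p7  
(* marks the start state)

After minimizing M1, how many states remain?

7

Reachable states from the start: {p1,p2,p3,p4,p5,p6,p7,p8,p10,p11,p12,p13}. Unreachable: {p9} — drop them.
Start with accepting vs non-accepting: {p1,p2,p3,p4,p5,p6,p8,p11,p12,p13} | {p7,p10}.
Split {p1,p2,p3,p4,p5,p6,p8,p11,p12,p13} by δ(·,b) → {p1,p2,p3,p4,p5,p6,p11} and {p8,p12,p13}.
On input a, block {p1,p2,p3,p4,p5,p6,p11} splits into {p1,p2,p5,p6} and {p3,p4,p11}.
Refine {p1,p2,p5,p6} on symbol c: members go to different blocks, giving {p1,p2,p6} and {p5}.
On input a, block {p7,p10} splits into {p7} and {p10}.
On input b, block {p8,p12,p13} splits into {p8,p12} and {p13}.
Stable partition: {p1,p2,p6} | {p7} | {p8,p12} | {p3,p4,p11} | {p5} | {p10} | {p13} — 7 equivalence classes.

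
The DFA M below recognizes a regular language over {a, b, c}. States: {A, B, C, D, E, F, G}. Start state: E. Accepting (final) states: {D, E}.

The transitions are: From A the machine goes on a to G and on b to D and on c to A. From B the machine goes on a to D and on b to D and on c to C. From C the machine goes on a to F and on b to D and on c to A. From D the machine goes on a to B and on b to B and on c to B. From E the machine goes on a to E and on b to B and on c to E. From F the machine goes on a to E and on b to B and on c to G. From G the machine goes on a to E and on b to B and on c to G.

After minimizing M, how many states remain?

Start with accepting vs non-accepting: {D,E} | {A,B,C,F,G}.
Refine {D,E} on symbol a: members go to different blocks, giving {D} and {E}.
Refine {A,B,C,F,G} on symbol a: members go to different blocks, giving {A,C} and {F,G} and {B}.
The partition is now stable with 5 blocks: {D} | {A,C} | {E} | {F,G} | {B}.

5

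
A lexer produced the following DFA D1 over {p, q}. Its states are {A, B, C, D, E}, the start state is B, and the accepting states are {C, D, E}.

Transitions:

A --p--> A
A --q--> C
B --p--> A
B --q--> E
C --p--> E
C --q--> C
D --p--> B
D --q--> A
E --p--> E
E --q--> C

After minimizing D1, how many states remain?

2

First remove the unreachable states {D}; 4 states remain.
Start with accepting vs non-accepting: {C,E} | {A,B}.
No further refinement is possible. Final partition (2 blocks): {C,E} | {A,B}.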